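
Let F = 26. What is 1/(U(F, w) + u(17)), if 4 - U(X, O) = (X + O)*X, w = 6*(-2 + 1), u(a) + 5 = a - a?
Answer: -1/521 ≈ -0.0019194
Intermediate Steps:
u(a) = -5 (u(a) = -5 + (a - a) = -5 + 0 = -5)
w = -6 (w = 6*(-1) = -6)
U(X, O) = 4 - X*(O + X) (U(X, O) = 4 - (X + O)*X = 4 - (O + X)*X = 4 - X*(O + X))
1/(U(F, w) + u(17)) = 1/((4 - 1*26² - 1*(-6)*26) - 5) = 1/((4 - 1*676 + 156) - 5) = 1/((4 - 676 + 156) - 5) = 1/(-516 - 5) = 1/(-521) = -1/521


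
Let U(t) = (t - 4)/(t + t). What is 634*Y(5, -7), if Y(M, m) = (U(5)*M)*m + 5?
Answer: 951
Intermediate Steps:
U(t) = (-4 + t)/(2*t) (U(t) = (-4 + t)/((2*t)) = (-4 + t)*(1/(2*t)) = (-4 + t)/(2*t))
Y(M, m) = 5 + M*m/10 (Y(M, m) = (((½)*(-4 + 5)/5)*M)*m + 5 = (((½)*(⅕)*1)*M)*m + 5 = (M/10)*m + 5 = M*m/10 + 5 = 5 + M*m/10)
634*Y(5, -7) = 634*(5 + (⅒)*5*(-7)) = 634*(5 - 7/2) = 634*(3/2) = 951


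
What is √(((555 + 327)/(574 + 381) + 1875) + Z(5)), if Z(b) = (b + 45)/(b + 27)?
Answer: √27397027585/3820 ≈ 43.330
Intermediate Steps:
Z(b) = (45 + b)/(27 + b)
√(((555 + 327)/(574 + 381) + 1875) + Z(5)) = √(((555 + 327)/(574 + 381) + 1875) + (45 + 5)/(27 + 5)) = √((882/955 + 1875) + 50/32) = √((882*(1/955) + 1875) + (1/32)*50) = √((882/955 + 1875) + 25/16) = √(1791507/955 + 25/16) = √(28687987/15280) = √27397027585/3820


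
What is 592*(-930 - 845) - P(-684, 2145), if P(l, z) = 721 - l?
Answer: -1052205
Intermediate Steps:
592*(-930 - 845) - P(-684, 2145) = 592*(-930 - 845) - (721 - 1*(-684)) = 592*(-1775) - (721 + 684) = -1050800 - 1*1405 = -1050800 - 1405 = -1052205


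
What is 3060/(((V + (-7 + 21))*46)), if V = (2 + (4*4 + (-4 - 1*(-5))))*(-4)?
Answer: -765/713 ≈ -1.0729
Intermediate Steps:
V = -76 (V = (2 + (16 + (-4 + 5)))*(-4) = (2 + (16 + 1))*(-4) = (2 + 17)*(-4) = 19*(-4) = -76)
3060/(((V + (-7 + 21))*46)) = 3060/(((-76 + (-7 + 21))*46)) = 3060/(((-76 + 14)*46)) = 3060/((-62*46)) = 3060/(-2852) = 3060*(-1/2852) = -765/713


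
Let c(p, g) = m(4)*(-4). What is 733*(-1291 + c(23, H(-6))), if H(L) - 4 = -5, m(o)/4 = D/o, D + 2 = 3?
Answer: -949235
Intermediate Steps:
D = 1 (D = -2 + 3 = 1)
m(o) = 4/o (m(o) = 4*(1/o) = 4/o)
H(L) = -1 (H(L) = 4 - 5 = -1)
c(p, g) = -4 (c(p, g) = (4/4)*(-4) = (4*(¼))*(-4) = 1*(-4) = -4)
733*(-1291 + c(23, H(-6))) = 733*(-1291 - 4) = 733*(-1295) = -949235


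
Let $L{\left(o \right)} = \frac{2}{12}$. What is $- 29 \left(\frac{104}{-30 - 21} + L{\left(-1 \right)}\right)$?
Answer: $\frac{5539}{102} \approx 54.304$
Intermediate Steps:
$L{\left(o \right)} = \frac{1}{6}$ ($L{\left(o \right)} = 2 \cdot \frac{1}{12} = \frac{1}{6}$)
$- 29 \left(\frac{104}{-30 - 21} + L{\left(-1 \right)}\right) = - 29 \left(\frac{104}{-30 - 21} + \frac{1}{6}\right) = - 29 \left(\frac{104}{-51} + \frac{1}{6}\right) = - 29 \left(104 \left(- \frac{1}{51}\right) + \frac{1}{6}\right) = - 29 \left(- \frac{104}{51} + \frac{1}{6}\right) = \left(-29\right) \left(- \frac{191}{102}\right) = \frac{5539}{102}$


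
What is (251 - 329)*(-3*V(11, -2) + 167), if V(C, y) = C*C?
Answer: 15288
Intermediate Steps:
V(C, y) = C²
(251 - 329)*(-3*V(11, -2) + 167) = (251 - 329)*(-3*11² + 167) = -78*(-3*121 + 167) = -78*(-363 + 167) = -78*(-196) = 15288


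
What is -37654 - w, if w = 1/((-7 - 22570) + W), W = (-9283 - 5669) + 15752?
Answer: -819991157/21777 ≈ -37654.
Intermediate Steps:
W = 800 (W = -14952 + 15752 = 800)
w = -1/21777 (w = 1/((-7 - 22570) + 800) = 1/(-22577 + 800) = 1/(-21777) = -1/21777 ≈ -4.5920e-5)
-37654 - w = -37654 - 1*(-1/21777) = -37654 + 1/21777 = -819991157/21777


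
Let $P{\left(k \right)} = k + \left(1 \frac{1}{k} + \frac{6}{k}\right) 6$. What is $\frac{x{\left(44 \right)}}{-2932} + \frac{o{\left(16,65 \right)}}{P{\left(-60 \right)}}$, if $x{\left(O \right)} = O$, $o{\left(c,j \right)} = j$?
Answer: $- \frac{483127}{444931} \approx -1.0858$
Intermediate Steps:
$P{\left(k \right)} = k + \frac{42}{k}$ ($P{\left(k \right)} = k + \left(\frac{1}{k} + \frac{6}{k}\right) 6 = k + \frac{7}{k} 6 = k + \frac{42}{k}$)
$\frac{x{\left(44 \right)}}{-2932} + \frac{o{\left(16,65 \right)}}{P{\left(-60 \right)}} = \frac{44}{-2932} + \frac{65}{-60 + \frac{42}{-60}} = 44 \left(- \frac{1}{2932}\right) + \frac{65}{-60 + 42 \left(- \frac{1}{60}\right)} = - \frac{11}{733} + \frac{65}{-60 - \frac{7}{10}} = - \frac{11}{733} + \frac{65}{- \frac{607}{10}} = - \frac{11}{733} + 65 \left(- \frac{10}{607}\right) = - \frac{11}{733} - \frac{650}{607} = - \frac{483127}{444931}$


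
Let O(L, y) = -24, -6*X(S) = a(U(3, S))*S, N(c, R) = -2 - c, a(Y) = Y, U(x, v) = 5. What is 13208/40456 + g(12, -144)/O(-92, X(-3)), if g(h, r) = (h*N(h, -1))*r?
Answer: -391985/389 ≈ -1007.7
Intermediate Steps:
X(S) = -5*S/6
g(h, r) = h*r*(-2 - h) (g(h, r) = (h*(-2 - h))*r = h*r*(-2 - h))
13208/40456 + g(12, -144)/O(-92, X(-3)) = 13208/40456 - 1*12*(-144)*(2 + 12)/(-24) = 13208*(1/40456) - 1*12*(-144)*14*(-1/24) = 127/389 + 24192*(-1/24) = 127/389 - 1008 = -391985/389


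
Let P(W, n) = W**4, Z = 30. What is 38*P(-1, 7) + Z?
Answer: 68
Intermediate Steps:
38*P(-1, 7) + Z = 38*(-1)**4 + 30 = 38*1 + 30 = 38 + 30 = 68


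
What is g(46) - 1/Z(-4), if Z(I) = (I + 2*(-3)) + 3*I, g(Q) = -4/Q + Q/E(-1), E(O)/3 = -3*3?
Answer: -23843/13662 ≈ -1.7452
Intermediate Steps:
E(O) = -27 (E(O) = 3*(-3*3) = 3*(-9) = -27)
g(Q) = -4/Q - Q/27 (g(Q) = -4/Q + Q/(-27) = -4/Q + Q*(-1/27) = -4/Q - Q/27)
Z(I) = -6 + 4*I (Z(I) = (I - 6) + 3*I = (-6 + I) + 3*I = -6 + 4*I)
g(46) - 1/Z(-4) = (-4/46 - 1/27*46) - 1/(-6 + 4*(-4)) = (-4*1/46 - 46/27) - 1/(-6 - 16) = (-2/23 - 46/27) - 1/(-22) = -1112/621 - 1*(-1/22) = -1112/621 + 1/22 = -23843/13662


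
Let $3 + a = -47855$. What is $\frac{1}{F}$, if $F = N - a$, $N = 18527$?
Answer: $\frac{1}{66385} \approx 1.5064 \cdot 10^{-5}$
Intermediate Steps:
$a = -47858$ ($a = -3 - 47855 = -47858$)
$F = 66385$ ($F = 18527 - -47858 = 18527 + 47858 = 66385$)
$\frac{1}{F} = \frac{1}{66385}$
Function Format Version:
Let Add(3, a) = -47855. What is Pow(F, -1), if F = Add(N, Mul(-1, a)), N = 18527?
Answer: Rational(1, 66385) ≈ 1.5064e-5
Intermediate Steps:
a = -47858 (a = Add(-3, -47855) = -47858)
F = 66385 (F = Add(18527, Mul(-1, -47858)) = Add(18527, 47858) = 66385)
Pow(F, -1) = Pow(66385, -1) = Rational(1, 66385)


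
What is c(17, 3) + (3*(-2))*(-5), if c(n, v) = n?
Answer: 47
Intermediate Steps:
c(17, 3) + (3*(-2))*(-5) = 17 + (3*(-2))*(-5) = 17 - 6*(-5) = 17 + 30 = 47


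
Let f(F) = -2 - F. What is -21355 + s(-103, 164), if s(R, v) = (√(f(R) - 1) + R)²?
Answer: -12706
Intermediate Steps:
s(R, v) = (R + √(-3 - R))² (s(R, v) = (√((-2 - R) - 1) + R)² = (√(-3 - R) + R)² = (R + √(-3 - R))²)
-21355 + s(-103, 164) = -21355 + (-103 + √(-3 - 1*(-103)))² = -21355 + (-103 + √(-3 + 103))² = -21355 + (-103 + √100)² = -21355 + (-103 + 10)² = -21355 + (-93)² = -21355 + 8649 = -12706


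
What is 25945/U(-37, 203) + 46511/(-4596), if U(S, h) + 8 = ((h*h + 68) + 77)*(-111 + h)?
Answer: -8841732347/874287888 ≈ -10.113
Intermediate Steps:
U(S, h) = -8 + (-111 + h)*(145 + h²) (U(S, h) = -8 + ((h*h + 68) + 77)*(-111 + h) = -8 + ((h² + 68) + 77)*(-111 + h) = -8 + ((68 + h²) + 77)*(-111 + h) = -8 + (145 + h²)*(-111 + h) = -8 + (-111 + h)*(145 + h²))
25945/U(-37, 203) + 46511/(-4596) = 25945/(-16103 + 203³ - 111*203² + 145*203) + 46511/(-4596) = 25945/(-16103 + 8365427 - 111*41209 + 29435) + 46511*(-1/4596) = 25945/(-16103 + 8365427 - 4574199 + 29435) - 46511/4596 = 25945/3804560 - 46511/4596 = 25945*(1/3804560) - 46511/4596 = 5189/760912 - 46511/4596 = -8841732347/874287888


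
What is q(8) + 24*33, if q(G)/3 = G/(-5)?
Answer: 3936/5 ≈ 787.20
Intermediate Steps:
q(G) = -3*G/5 (q(G) = 3*(G/(-5)) = 3*(G*(-1/5)) = 3*(-G/5) = -3*G/5)
q(8) + 24*33 = -3/5*8 + 24*33 = -24/5 + 792 = 3936/5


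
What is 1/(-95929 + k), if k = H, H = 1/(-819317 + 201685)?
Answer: -617632/59248820129 ≈ -1.0424e-5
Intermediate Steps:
H = -1/617632 (H = 1/(-617632) = -1/617632 ≈ -1.6191e-6)
k = -1/617632 ≈ -1.6191e-6
1/(-95929 + k) = 1/(-95929 - 1/617632) = 1/(-59248820129/617632) = -617632/59248820129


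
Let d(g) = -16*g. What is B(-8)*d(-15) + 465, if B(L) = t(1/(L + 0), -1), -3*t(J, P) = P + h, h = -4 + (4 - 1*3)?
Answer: 785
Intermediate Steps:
h = -3 (h = -4 + (4 - 3) = -4 + 1 = -3)
t(J, P) = 1 - P/3 (t(J, P) = -(P - 3)/3 = -(-3 + P)/3 = 1 - P/3)
B(L) = 4/3 (B(L) = 1 - ⅓*(-1) = 1 + ⅓ = 4/3)
B(-8)*d(-15) + 465 = 4*(-16*(-15))/3 + 465 = (4/3)*240 + 465 = 320 + 465 = 785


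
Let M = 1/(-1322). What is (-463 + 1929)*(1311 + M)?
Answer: 1270392353/661 ≈ 1.9219e+6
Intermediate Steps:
M = -1/1322 ≈ -0.00075643
(-463 + 1929)*(1311 + M) = (-463 + 1929)*(1311 - 1/1322) = 1466*(1733141/1322) = 1270392353/661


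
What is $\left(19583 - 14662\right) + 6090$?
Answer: $11011$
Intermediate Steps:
$\left(19583 - 14662\right) + 6090 = 4921 + 6090 = 11011$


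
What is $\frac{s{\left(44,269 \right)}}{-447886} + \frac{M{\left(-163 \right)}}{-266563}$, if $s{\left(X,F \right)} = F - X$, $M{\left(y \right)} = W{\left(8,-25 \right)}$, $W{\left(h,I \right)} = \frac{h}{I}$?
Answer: $- \frac{1495833787}{2984745895450} \approx -0.00050116$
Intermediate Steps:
$M{\left(y \right)} = - \frac{8}{25}$ ($M{\left(y \right)} = \frac{8}{-25} = 8 \left(- \frac{1}{25}\right) = - \frac{8}{25}$)
$\frac{s{\left(44,269 \right)}}{-447886} + \frac{M{\left(-163 \right)}}{-266563} = \frac{269 - 44}{-447886} - \frac{8}{25 \left(-266563\right)} = \left(269 - 44\right) \left(- \frac{1}{447886}\right) - - \frac{8}{6664075} = 225 \left(- \frac{1}{447886}\right) + \frac{8}{6664075} = - \frac{225}{447886} + \frac{8}{6664075} = - \frac{1495833787}{2984745895450}$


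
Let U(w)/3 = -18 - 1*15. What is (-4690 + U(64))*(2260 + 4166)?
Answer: -30774114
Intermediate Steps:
U(w) = -99 (U(w) = 3*(-18 - 1*15) = 3*(-18 - 15) = 3*(-33) = -99)
(-4690 + U(64))*(2260 + 4166) = (-4690 - 99)*(2260 + 4166) = -4789*6426 = -30774114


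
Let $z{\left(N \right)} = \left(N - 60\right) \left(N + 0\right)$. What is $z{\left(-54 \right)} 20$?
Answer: $123120$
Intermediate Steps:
$z{\left(N \right)} = N \left(-60 + N\right)$ ($z{\left(N \right)} = \left(-60 + N\right) N = N \left(-60 + N\right)$)
$z{\left(-54 \right)} 20 = - 54 \left(-60 - 54\right) 20 = \left(-54\right) \left(-114\right) 20 = 6156 \cdot 20 = 123120$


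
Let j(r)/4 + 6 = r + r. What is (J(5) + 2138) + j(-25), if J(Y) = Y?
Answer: 1919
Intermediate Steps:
j(r) = -24 + 8*r (j(r) = -24 + 4*(r + r) = -24 + 4*(2*r) = -24 + 8*r)
(J(5) + 2138) + j(-25) = (5 + 2138) + (-24 + 8*(-25)) = 2143 + (-24 - 200) = 2143 - 224 = 1919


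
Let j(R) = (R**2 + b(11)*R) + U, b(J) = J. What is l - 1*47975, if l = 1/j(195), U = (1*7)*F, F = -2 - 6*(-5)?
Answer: -1936558849/40366 ≈ -47975.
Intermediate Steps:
F = 28 (F = -2 - 1*(-30) = -2 + 30 = 28)
U = 196 (U = (1*7)*28 = 7*28 = 196)
j(R) = 196 + R**2 + 11*R (j(R) = (R**2 + 11*R) + 196 = 196 + R**2 + 11*R)
l = 1/40366 (l = 1/(196 + 195**2 + 11*195) = 1/(196 + 38025 + 2145) = 1/40366 ≈ 2.4773e-5)
l - 1*47975 = 1/40366 - 1*47975 = 1/40366 - 47975 = -1936558849/40366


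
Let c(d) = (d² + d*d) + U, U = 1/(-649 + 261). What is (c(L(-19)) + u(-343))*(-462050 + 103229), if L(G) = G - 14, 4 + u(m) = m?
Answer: -254916126567/388 ≈ -6.5700e+8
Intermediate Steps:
u(m) = -4 + m
U = -1/388 (U = 1/(-388) = -1/388 ≈ -0.0025773)
L(G) = -14 + G
c(d) = -1/388 + 2*d² (c(d) = (d² + d*d) - 1/388 = (d² + d²) - 1/388 = 2*d² - 1/388 = -1/388 + 2*d²)
(c(L(-19)) + u(-343))*(-462050 + 103229) = ((-1/388 + 2*(-14 - 19)²) + (-4 - 343))*(-462050 + 103229) = ((-1/388 + 2*(-33)²) - 347)*(-358821) = ((-1/388 + 2*1089) - 347)*(-358821) = ((-1/388 + 2178) - 347)*(-358821) = (845063/388 - 347)*(-358821) = (710427/388)*(-358821) = -254916126567/388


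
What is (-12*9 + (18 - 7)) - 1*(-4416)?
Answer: 4319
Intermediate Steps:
(-12*9 + (18 - 7)) - 1*(-4416) = (-108 + 11) + 4416 = -97 + 4416 = 4319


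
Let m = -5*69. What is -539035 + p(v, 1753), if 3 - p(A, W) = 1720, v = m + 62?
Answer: -540752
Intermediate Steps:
m = -345
v = -283 (v = -345 + 62 = -283)
p(A, W) = -1717 (p(A, W) = 3 - 1*1720 = 3 - 1720 = -1717)
-539035 + p(v, 1753) = -539035 - 1717 = -540752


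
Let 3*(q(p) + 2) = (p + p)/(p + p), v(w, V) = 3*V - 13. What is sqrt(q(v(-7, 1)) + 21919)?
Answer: 2*sqrt(49314)/3 ≈ 148.04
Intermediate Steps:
v(w, V) = -13 + 3*V
q(p) = -5/3 (q(p) = -2 + ((p + p)/(p + p))/3 = -2 + ((2*p)/((2*p)))/3 = -2 + ((2*p)*(1/(2*p)))/3 = -2 + (1/3)*1 = -2 + 1/3 = -5/3)
sqrt(q(v(-7, 1)) + 21919) = sqrt(-5/3 + 21919) = sqrt(65752/3) = 2*sqrt(49314)/3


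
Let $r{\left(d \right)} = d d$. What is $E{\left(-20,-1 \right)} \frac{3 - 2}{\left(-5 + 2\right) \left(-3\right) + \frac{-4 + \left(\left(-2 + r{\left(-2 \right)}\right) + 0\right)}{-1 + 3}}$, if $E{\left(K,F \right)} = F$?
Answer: $- \frac{1}{8} \approx -0.125$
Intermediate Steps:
$r{\left(d \right)} = d^{2}$
$E{\left(-20,-1 \right)} \frac{3 - 2}{\left(-5 + 2\right) \left(-3\right) + \frac{-4 + \left(\left(-2 + r{\left(-2 \right)}\right) + 0\right)}{-1 + 3}} = - \frac{3 - 2}{\left(-5 + 2\right) \left(-3\right) + \frac{-4 - \left(2 - \left(-2\right)^{2}\right)}{-1 + 3}} = - \frac{1}{\left(-3\right) \left(-3\right) + \frac{-4 + \left(\left(-2 + 4\right) + 0\right)}{2}} = - \frac{1}{9 + \left(-4 + \left(2 + 0\right)\right) \frac{1}{2}} = - \frac{1}{9 + \left(-4 + 2\right) \frac{1}{2}} = - \frac{1}{9 - 1} = - \frac{1}{8}$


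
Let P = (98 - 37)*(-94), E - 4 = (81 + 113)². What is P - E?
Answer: -43374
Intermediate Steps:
E = 37640 (E = 4 + (81 + 113)² = 4 + 194² = 4 + 37636 = 37640)
P = -5734 (P = 61*(-94) = -5734)
P - E = -5734 - 1*37640 = -5734 - 37640 = -43374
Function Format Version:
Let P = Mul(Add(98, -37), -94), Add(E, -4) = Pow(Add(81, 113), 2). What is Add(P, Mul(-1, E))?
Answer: -43374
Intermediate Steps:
E = 37640 (E = Add(4, Pow(Add(81, 113), 2)) = Add(4, Pow(194, 2)) = Add(4, 37636) = 37640)
P = -5734 (P = Mul(61, -94) = -5734)
Add(P, Mul(-1, E)) = Add(-5734, Mul(-1, 37640)) = Add(-5734, -37640) = -43374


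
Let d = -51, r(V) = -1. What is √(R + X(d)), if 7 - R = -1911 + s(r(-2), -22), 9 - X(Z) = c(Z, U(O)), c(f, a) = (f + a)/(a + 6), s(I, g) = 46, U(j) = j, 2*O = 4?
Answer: √30194/4 ≈ 43.441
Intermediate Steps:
O = 2 (O = (½)*4 = 2)
c(f, a) = (a + f)/(6 + a)
X(Z) = 35/4 - Z/8 (X(Z) = 9 - (2 + Z)/(6 + 2) = 9 - (2 + Z)/8 = 9 - (¼ + Z/8) = 9 + (-¼ - Z/8) = 35/4 - Z/8)
R = 1872 (R = 7 - (-1911 + 46) = 7 - 1*(-1865) = 7 + 1865 = 1872)
√(R + X(d)) = √(1872 + (35/4 - ⅛*(-51))) = √(1872 + (35/4 + 51/8)) = √(1872 + 121/8) = √(15097/8) = √30194/4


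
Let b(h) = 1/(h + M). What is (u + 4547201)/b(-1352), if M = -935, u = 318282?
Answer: -11127359621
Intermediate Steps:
b(h) = 1/(-935 + h) (b(h) = 1/(h - 935) = 1/(-935 + h))
(u + 4547201)/b(-1352) = (318282 + 4547201)/(1/(-935 - 1352)) = 4865483/(1/(-2287)) = 4865483/(-1/2287) = 4865483*(-2287) = -11127359621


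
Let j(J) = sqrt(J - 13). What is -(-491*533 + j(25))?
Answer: 261703 - 2*sqrt(3) ≈ 2.6170e+5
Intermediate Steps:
j(J) = sqrt(-13 + J)
-(-491*533 + j(25)) = -(-491*533 + sqrt(-13 + 25)) = -(-261703 + sqrt(12)) = -(-261703 + 2*sqrt(3)) = 261703 - 2*sqrt(3)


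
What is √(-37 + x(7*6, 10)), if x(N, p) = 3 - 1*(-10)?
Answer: 2*I*√6 ≈ 4.899*I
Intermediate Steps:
x(N, p) = 13 (x(N, p) = 3 + 10 = 13)
√(-37 + x(7*6, 10)) = √(-37 + 13) = √(-24) = 2*I*√6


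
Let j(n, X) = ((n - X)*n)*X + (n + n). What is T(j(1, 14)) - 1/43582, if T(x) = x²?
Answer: 1412056799/43582 ≈ 32400.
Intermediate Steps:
j(n, X) = 2*n + X*n*(n - X) (j(n, X) = (n*(n - X))*X + 2*n = X*n*(n - X) + 2*n = 2*n + X*n*(n - X))
T(j(1, 14)) - 1/43582 = (1*(2 - 1*14² + 14*1))² - 1/43582 = (1*(2 - 1*196 + 14))² - 1*1/43582 = (1*(2 - 196 + 14))² - 1/43582 = (1*(-180))² - 1/43582 = (-180)² - 1/43582 = 32400 - 1/43582 = 1412056799/43582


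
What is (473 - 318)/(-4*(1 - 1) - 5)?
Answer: -31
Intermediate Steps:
(473 - 318)/(-4*(1 - 1) - 5) = 155/(-4*0 - 5) = 155/(0 - 5) = 155/(-5) = 155*(-⅕) = -31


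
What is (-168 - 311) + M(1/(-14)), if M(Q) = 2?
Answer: -477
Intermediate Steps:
(-168 - 311) + M(1/(-14)) = (-168 - 311) + 2 = -479 + 2 = -477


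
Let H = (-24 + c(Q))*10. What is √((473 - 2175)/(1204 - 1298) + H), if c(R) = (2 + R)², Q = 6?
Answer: √923597/47 ≈ 20.448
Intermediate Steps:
H = 400 (H = (-24 + (2 + 6)²)*10 = (-24 + 8²)*10 = (-24 + 64)*10 = 40*10 = 400)
√((473 - 2175)/(1204 - 1298) + H) = √((473 - 2175)/(1204 - 1298) + 400) = √(-1702/(-94) + 400) = √(-1702*(-1/94) + 400) = √(851/47 + 400) = √(19651/47) = √923597/47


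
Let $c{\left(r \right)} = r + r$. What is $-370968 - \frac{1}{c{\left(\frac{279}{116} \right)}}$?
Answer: $- \frac{103500130}{279} \approx -3.7097 \cdot 10^{5}$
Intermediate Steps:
$c{\left(r \right)} = 2 r$
$-370968 - \frac{1}{c{\left(\frac{279}{116} \right)}} = -370968 - \frac{1}{2 \cdot \frac{279}{116}} = -370968 - \frac{1}{\frac{279}{58}} = -370968 - \frac{58}{279} = - \frac{103500130}{279}$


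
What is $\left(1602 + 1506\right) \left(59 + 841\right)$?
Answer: $2797200$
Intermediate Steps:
$\left(1602 + 1506\right) \left(59 + 841\right) = 3108 \cdot 900 = 2797200$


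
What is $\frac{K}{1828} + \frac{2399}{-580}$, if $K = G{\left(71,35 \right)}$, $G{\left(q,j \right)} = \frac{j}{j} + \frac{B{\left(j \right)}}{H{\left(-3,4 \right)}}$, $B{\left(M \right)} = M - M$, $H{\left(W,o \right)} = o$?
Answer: $- \frac{548099}{132530} \approx -4.1357$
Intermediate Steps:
$B{\left(M \right)} = 0$
$G{\left(q,j \right)} = 1$ ($G{\left(q,j \right)} = \frac{j}{j} + \frac{0}{4} = 1 + 0 \cdot \frac{1}{4} = 1 + 0 = 1$)
$K = 1$
$\frac{K}{1828} + \frac{2399}{-580} = 1 \cdot \frac{1}{1828} + \frac{2399}{-580} = 1 \cdot \frac{1}{1828} + 2399 \left(- \frac{1}{580}\right) = \frac{1}{1828} - \frac{2399}{580} = - \frac{548099}{132530}$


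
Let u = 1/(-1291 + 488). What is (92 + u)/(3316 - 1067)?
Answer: 73875/1805947 ≈ 0.040906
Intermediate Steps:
u = -1/803 (u = 1/(-803) = -1/803 ≈ -0.0012453)
(92 + u)/(3316 - 1067) = (92 - 1/803)/(3316 - 1067) = (73875/803)/2249 = (73875/803)*(1/2249) = 73875/1805947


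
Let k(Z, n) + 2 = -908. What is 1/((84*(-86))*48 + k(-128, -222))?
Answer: -1/347662 ≈ -2.8764e-6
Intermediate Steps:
k(Z, n) = -910 (k(Z, n) = -2 - 908 = -910)
1/((84*(-86))*48 + k(-128, -222)) = 1/((84*(-86))*48 - 910) = 1/(-7224*48 - 910) = 1/(-346752 - 910) = 1/(-347662) = -1/347662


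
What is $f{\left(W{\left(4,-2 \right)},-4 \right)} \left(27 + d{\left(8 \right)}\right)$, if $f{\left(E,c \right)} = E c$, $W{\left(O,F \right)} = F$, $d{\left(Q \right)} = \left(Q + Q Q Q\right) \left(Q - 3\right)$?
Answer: $21016$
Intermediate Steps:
$d{\left(Q \right)} = \left(-3 + Q\right) \left(Q + Q^{3}\right)$ ($d{\left(Q \right)} = \left(Q + Q^{2} Q\right) \left(-3 + Q\right) = \left(Q + Q^{3}\right) \left(-3 + Q\right) = \left(-3 + Q\right) \left(Q + Q^{3}\right)$)
$f{\left(W{\left(4,-2 \right)},-4 \right)} \left(27 + d{\left(8 \right)}\right) = \left(-2\right) \left(-4\right) \left(27 + 8 \left(-3 + 8 + 8^{3} - 3 \cdot 8^{2}\right)\right) = 8 \left(27 + 8 \left(-3 + 8 + 512 - 192\right)\right) = 8 \left(27 + 8 \cdot 325\right) = 8 \left(27 + 2600\right) = 8 \cdot 2627 = 21016$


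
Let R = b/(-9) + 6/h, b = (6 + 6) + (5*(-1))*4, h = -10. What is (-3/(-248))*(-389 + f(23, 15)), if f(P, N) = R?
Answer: -4373/930 ≈ -4.7021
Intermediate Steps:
b = -8 (b = 12 - 5*4 = 12 - 20 = -8)
R = 13/45 (R = -8/(-9) + 6/(-10) = -8*(-⅑) + 6*(-⅒) = 8/9 - ⅗ = 13/45 ≈ 0.28889)
f(P, N) = 13/45
(-3/(-248))*(-389 + f(23, 15)) = (-3/(-248))*(-389 + 13/45) = -3*(-1/248)*(-17492/45) = (3/248)*(-17492/45) = -4373/930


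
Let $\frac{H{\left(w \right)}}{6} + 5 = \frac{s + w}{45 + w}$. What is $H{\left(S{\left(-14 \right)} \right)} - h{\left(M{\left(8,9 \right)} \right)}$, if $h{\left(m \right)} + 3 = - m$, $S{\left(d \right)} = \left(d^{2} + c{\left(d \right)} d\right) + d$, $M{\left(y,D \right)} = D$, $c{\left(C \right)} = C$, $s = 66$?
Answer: $- \frac{550}{47} \approx -11.702$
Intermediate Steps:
$S{\left(d \right)} = d + 2 d^{2}$ ($S{\left(d \right)} = \left(d^{2} + d d\right) + d = \left(d^{2} + d^{2}\right) + d = 2 d^{2} + d = d + 2 d^{2}$)
$H{\left(w \right)} = -30 + \frac{6 \left(66 + w\right)}{45 + w}$ ($H{\left(w \right)} = -30 + 6 \frac{66 + w}{45 + w} = -30 + \frac{6 \left(66 + w\right)}{45 + w}$)
$h{\left(m \right)} = -3 - m$
$H{\left(S{\left(-14 \right)} \right)} - h{\left(M{\left(8,9 \right)} \right)} = \frac{6 \left(-159 - 4 \left(- 14 \left(1 + 2 \left(-14\right)\right)\right)\right)}{45 - 14 \left(1 + 2 \left(-14\right)\right)} - \left(-3 - 9\right) = \frac{6 \left(-159 - 4 \left(- 14 \left(1 - 28\right)\right)\right)}{45 - 14 \left(1 - 28\right)} - \left(-3 - 9\right) = \frac{6 \left(-159 - 4 \left(\left(-14\right) \left(-27\right)\right)\right)}{45 - -378} - -12 = \frac{6 \left(-159 - 1512\right)}{45 + 378} + 12 = \frac{6 \left(-159 - 1512\right)}{423} + 12 = 6 \cdot \frac{1}{423} \left(-1671\right) + 12 = - \frac{1114}{47} + 12 = - \frac{550}{47}$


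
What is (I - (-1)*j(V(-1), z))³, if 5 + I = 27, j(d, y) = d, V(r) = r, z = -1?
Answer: 9261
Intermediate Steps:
I = 22 (I = -5 + 27 = 22)
(I - (-1)*j(V(-1), z))³ = (22 - (-1)*(-1))³ = (22 - 1*1)³ = (22 - 1)³ = 21³ = 9261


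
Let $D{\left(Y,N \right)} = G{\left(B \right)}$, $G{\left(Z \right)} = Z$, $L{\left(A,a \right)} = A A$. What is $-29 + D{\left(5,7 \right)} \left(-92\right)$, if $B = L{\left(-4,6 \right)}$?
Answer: $-1501$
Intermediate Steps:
$L{\left(A,a \right)} = A^{2}$
$B = 16$ ($B = \left(-4\right)^{2} = 16$)
$D{\left(Y,N \right)} = 16$
$-29 + D{\left(5,7 \right)} \left(-92\right) = -29 + 16 \left(-92\right) = -29 - 1472 = -1501$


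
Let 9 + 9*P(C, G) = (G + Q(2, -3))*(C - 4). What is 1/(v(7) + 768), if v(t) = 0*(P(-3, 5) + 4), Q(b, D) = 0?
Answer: 1/768 ≈ 0.0013021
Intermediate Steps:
P(C, G) = -1 + G*(-4 + C)/9 (P(C, G) = -1 + ((G + 0)*(C - 4))/9 = -1 + (G*(-4 + C))/9 = -1 + G*(-4 + C)/9)
v(t) = 0 (v(t) = 0*((-1 - 4/9*5 + (1/9)*(-3)*5) + 4) = 0*((-1 - 20/9 - 5/3) + 4) = 0*(-44/9 + 4) = 0*(-8/9) = 0)
1/(v(7) + 768) = 1/(0 + 768) = 1/768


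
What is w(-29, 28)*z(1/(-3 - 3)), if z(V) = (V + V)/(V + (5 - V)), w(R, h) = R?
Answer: 29/15 ≈ 1.9333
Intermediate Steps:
z(V) = 2*V/5 (z(V) = (2*V)/5 = (2*V)*(⅕) = 2*V/5)
w(-29, 28)*z(1/(-3 - 3)) = -58/(5*(-3 - 3)) = -58/(5*(-6)) = -58*(-1)/(5*6) = -29*(-1/15) = 29/15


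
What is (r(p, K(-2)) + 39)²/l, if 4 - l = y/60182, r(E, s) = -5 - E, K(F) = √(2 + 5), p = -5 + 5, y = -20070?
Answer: 34785196/130399 ≈ 266.76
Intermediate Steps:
p = 0
K(F) = √7
l = 130399/30091 (l = 4 - (-20070)/60182 = 4 - 1*(-10035/30091) = 4 + 10035/30091 = 130399/30091 ≈ 4.3335)
(r(p, K(-2)) + 39)²/l = ((-5 - 1*0) + 39)²/(130399/30091) = ((-5 + 0) + 39)²*(30091/130399) = (-5 + 39)²*(30091/130399) = 34²*(30091/130399) = 1156*(30091/130399) = 34785196/130399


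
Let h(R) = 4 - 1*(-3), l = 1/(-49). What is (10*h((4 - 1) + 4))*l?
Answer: -10/7 ≈ -1.4286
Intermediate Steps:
l = -1/49 ≈ -0.020408
h(R) = 7 (h(R) = 4 + 3 = 7)
(10*h((4 - 1) + 4))*l = (10*7)*(-1/49) = 70*(-1/49) = -10/7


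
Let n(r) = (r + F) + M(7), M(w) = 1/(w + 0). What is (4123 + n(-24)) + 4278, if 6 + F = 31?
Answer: 58815/7 ≈ 8402.1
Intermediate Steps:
F = 25 (F = -6 + 31 = 25)
M(w) = 1/w
n(r) = 176/7 + r (n(r) = (r + 25) + 1/7 = (25 + r) + 1/7 = 176/7 + r)
(4123 + n(-24)) + 4278 = (4123 + (176/7 - 24)) + 4278 = (4123 + 8/7) + 4278 = 28869/7 + 4278 = 58815/7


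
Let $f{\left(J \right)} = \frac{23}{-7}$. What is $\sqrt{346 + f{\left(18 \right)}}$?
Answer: $\frac{\sqrt{16793}}{7} \approx 18.513$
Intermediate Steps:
$f{\left(J \right)} = - \frac{23}{7}$ ($f{\left(J \right)} = 23 \left(- \frac{1}{7}\right) = - \frac{23}{7}$)
$\sqrt{346 + f{\left(18 \right)}} = \sqrt{346 - \frac{23}{7}} = \sqrt{\frac{2399}{7}} = \frac{\sqrt{16793}}{7}$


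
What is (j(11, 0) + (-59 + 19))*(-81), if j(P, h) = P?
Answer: 2349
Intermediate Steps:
(j(11, 0) + (-59 + 19))*(-81) = (11 + (-59 + 19))*(-81) = (11 - 40)*(-81) = -29*(-81) = 2349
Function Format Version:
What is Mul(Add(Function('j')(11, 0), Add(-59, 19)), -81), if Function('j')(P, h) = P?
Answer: 2349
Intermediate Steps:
Mul(Add(Function('j')(11, 0), Add(-59, 19)), -81) = Mul(Add(11, Add(-59, 19)), -81) = Mul(Add(11, -40), -81) = Mul(-29, -81) = 2349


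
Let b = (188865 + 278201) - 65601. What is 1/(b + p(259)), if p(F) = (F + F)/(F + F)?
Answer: 1/401466 ≈ 2.4909e-6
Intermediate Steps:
p(F) = 1 (p(F) = (2*F)/((2*F)) = (2*F)*(1/(2*F)) = 1)
b = 401465 (b = 467066 - 65601 = 401465)
1/(b + p(259)) = 1/(401465 + 1) = 1/401466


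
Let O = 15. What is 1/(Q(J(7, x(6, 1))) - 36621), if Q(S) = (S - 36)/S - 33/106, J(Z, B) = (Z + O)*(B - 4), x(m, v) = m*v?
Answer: -1166/42700237 ≈ -2.7307e-5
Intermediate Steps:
J(Z, B) = (-4 + B)*(15 + Z) (J(Z, B) = (Z + 15)*(B - 4) = (15 + Z)*(-4 + B) = (-4 + B)*(15 + Z))
Q(S) = -33/106 + (-36 + S)/S (Q(S) = (-36 + S)/S - 33*1/106 = (-36 + S)/S - 33/106 = -33/106 + (-36 + S)/S)
1/(Q(J(7, x(6, 1))) - 36621) = 1/((73/106 - 36/(-60 - 4*7 + 15*(6*1) + (6*1)*7)) - 36621) = 1/((73/106 - 36/(-60 - 28 + 15*6 + 6*7)) - 36621) = 1/((73/106 - 36/(-60 - 28 + 90 + 42)) - 36621) = 1/((73/106 - 36/44) - 36621) = 1/((73/106 - 36*1/44) - 36621) = 1/((73/106 - 9/11) - 36621) = 1/(-151/1166 - 36621) = 1/(-42700237/1166) = -1166/42700237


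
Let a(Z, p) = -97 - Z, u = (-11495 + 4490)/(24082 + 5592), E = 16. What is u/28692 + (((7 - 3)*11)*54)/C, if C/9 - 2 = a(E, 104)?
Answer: -674991199/283802136 ≈ -2.3784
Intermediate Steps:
u = -7005/29674 ≈ -0.23607
C = -999 (C = 18 + 9*(-97 - 1*16) = 18 + 9*(-97 - 16) = 18 + 9*(-113) = 18 - 1017 = -999)
u/28692 + (((7 - 3)*11)*54)/C = -7005/29674/28692 + (((7 - 3)*11)*54)/(-999) = -7005/29674*1/28692 + ((4*11)*54)*(-1/999) = -2335/283802136 + (44*54)*(-1/999) = -2335/283802136 + 2376*(-1/999) = -2335/283802136 - 88/37 = -674991199/283802136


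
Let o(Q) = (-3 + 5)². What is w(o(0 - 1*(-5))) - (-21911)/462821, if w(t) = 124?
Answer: 57411715/462821 ≈ 124.05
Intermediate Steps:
o(Q) = 4 (o(Q) = 2² = 4)
w(o(0 - 1*(-5))) - (-21911)/462821 = 124 - (-21911)/462821 = 124 - 1*(-21911/462821) = 124 + 21911/462821 = 57411715/462821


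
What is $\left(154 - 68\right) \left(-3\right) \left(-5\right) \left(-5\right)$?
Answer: $-6450$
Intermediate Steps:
$\left(154 - 68\right) \left(-3\right) \left(-5\right) \left(-5\right) = 86 \cdot 15 \left(-5\right) = 86 \left(-75\right) = -6450$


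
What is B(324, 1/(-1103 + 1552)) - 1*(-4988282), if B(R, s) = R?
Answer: 4988606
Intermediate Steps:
B(324, 1/(-1103 + 1552)) - 1*(-4988282) = 324 - 1*(-4988282) = 324 + 4988282 = 4988606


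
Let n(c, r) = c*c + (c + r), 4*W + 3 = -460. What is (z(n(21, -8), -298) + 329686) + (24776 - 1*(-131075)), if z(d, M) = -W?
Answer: 1942611/4 ≈ 4.8565e+5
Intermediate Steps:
W = -463/4 (W = -¾ + (¼)*(-460) = -¾ - 115 = -463/4 ≈ -115.75)
n(c, r) = c + r + c² (n(c, r) = c² + (c + r) = c + r + c²)
z(d, M) = 463/4 (z(d, M) = -1*(-463/4) = 463/4)
(z(n(21, -8), -298) + 329686) + (24776 - 1*(-131075)) = (463/4 + 329686) + (24776 - 1*(-131075)) = 1319207/4 + (24776 + 131075) = 1319207/4 + 155851 = 1942611/4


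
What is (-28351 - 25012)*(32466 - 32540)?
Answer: 3948862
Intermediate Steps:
(-28351 - 25012)*(32466 - 32540) = -53363*(-74) = 3948862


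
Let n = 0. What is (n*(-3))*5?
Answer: 0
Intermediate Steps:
(n*(-3))*5 = (0*(-3))*5 = 0*5 = 0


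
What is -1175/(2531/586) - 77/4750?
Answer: -3270807387/12022250 ≈ -272.06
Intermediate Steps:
-1175/(2531/586) - 77/4750 = -1175/(2531*(1/586)) - 77*1/4750 = -1175/2531/586 - 77/4750 = -1175*586/2531 - 77/4750 = -688550/2531 - 77/4750 = -3270807387/12022250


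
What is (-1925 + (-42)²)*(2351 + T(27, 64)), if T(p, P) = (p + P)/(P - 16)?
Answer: -18183179/48 ≈ -3.7882e+5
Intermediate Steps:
T(p, P) = (P + p)/(-16 + P)
(-1925 + (-42)²)*(2351 + T(27, 64)) = (-1925 + (-42)²)*(2351 + (64 + 27)/(-16 + 64)) = (-1925 + 1764)*(2351 + 91/48) = -161*(2351 + (1/48)*91) = -161*(2351 + 91/48) = -161*112939/48 = -18183179/48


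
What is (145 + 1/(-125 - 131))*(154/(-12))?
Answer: -952721/512 ≈ -1860.8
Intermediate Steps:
(145 + 1/(-125 - 131))*(154/(-12)) = (145 + 1/(-256))*(154*(-1/12)) = (145 - 1/256)*(-77/6) = (37119/256)*(-77/6) = -952721/512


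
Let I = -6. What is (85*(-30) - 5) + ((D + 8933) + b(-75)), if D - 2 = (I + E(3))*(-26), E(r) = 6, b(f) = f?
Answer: 6305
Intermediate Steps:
D = 2 (D = 2 + (-6 + 6)*(-26) = 2 + 0*(-26) = 2 + 0 = 2)
(85*(-30) - 5) + ((D + 8933) + b(-75)) = (85*(-30) - 5) + ((2 + 8933) - 75) = (-2550 - 5) + (8935 - 75) = -2555 + 8860 = 6305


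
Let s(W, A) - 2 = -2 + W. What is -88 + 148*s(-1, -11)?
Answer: -236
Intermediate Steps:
s(W, A) = W (s(W, A) = 2 + (-2 + W) = W)
-88 + 148*s(-1, -11) = -88 + 148*(-1) = -88 - 148 = -236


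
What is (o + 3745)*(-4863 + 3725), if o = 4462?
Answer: -9339566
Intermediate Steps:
(o + 3745)*(-4863 + 3725) = (4462 + 3745)*(-4863 + 3725) = 8207*(-1138) = -9339566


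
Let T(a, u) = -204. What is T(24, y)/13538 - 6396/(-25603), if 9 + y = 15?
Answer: 40683018/173306707 ≈ 0.23475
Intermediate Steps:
y = 6 (y = -9 + 15 = 6)
T(24, y)/13538 - 6396/(-25603) = -204/13538 - 6396/(-25603) = -204*1/13538 - 6396*(-1/25603) = -102/6769 + 6396/25603 = 40683018/173306707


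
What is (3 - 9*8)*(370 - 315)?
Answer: -3795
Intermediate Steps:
(3 - 9*8)*(370 - 315) = (3 - 72)*55 = -69*55 = -3795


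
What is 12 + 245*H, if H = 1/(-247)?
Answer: 2719/247 ≈ 11.008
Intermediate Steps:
H = -1/247 ≈ -0.0040486
12 + 245*H = 12 + 245*(-1/247) = 12 - 245/247 = 2719/247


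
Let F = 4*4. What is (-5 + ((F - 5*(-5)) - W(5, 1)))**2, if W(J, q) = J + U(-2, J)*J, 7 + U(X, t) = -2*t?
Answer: 13456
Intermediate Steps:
F = 16
U(X, t) = -7 - 2*t
W(J, q) = J + J*(-7 - 2*J) (W(J, q) = J + (-7 - 2*J)*J = J + J*(-7 - 2*J))
(-5 + ((F - 5*(-5)) - W(5, 1)))**2 = (-5 + ((16 - 5*(-5)) - (-2)*5*(3 + 5)))**2 = (-5 + ((16 + 25) - (-2)*5*8))**2 = (-5 + (41 - 1*(-80)))**2 = (-5 + (41 + 80))**2 = (-5 + 121)**2 = 116**2 = 13456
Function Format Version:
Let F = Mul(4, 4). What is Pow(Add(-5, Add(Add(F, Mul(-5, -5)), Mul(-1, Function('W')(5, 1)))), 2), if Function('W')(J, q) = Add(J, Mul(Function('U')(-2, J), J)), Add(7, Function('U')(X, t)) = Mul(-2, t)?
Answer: 13456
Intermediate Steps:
F = 16
Function('U')(X, t) = Add(-7, Mul(-2, t))
Function('W')(J, q) = Add(J, Mul(J, Add(-7, Mul(-2, J)))) (Function('W')(J, q) = Add(J, Mul(Add(-7, Mul(-2, J)), J)) = Add(J, Mul(J, Add(-7, Mul(-2, J)))))
Pow(Add(-5, Add(Add(F, Mul(-5, -5)), Mul(-1, Function('W')(5, 1)))), 2) = Pow(Add(-5, Add(Add(16, Mul(-5, -5)), Mul(-1, Mul(-2, 5, Add(3, 5))))), 2) = Pow(Add(-5, Add(Add(16, 25), Mul(-1, Mul(-2, 5, 8)))), 2) = Pow(Add(-5, Add(41, Mul(-1, -80))), 2) = Pow(Add(-5, Add(41, 80)), 2) = Pow(Add(-5, 121), 2) = Pow(116, 2) = 13456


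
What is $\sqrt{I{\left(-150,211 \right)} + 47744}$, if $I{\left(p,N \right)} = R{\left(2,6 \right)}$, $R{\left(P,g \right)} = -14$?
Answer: $\sqrt{47730} \approx 218.47$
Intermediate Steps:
$I{\left(p,N \right)} = -14$
$\sqrt{I{\left(-150,211 \right)} + 47744} = \sqrt{-14 + 47744} = \sqrt{47730}$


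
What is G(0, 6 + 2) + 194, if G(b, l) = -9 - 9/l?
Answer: 1471/8 ≈ 183.88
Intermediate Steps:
G(0, 6 + 2) + 194 = (-9 - 9/(6 + 2)) + 194 = (-9 - 9/8) + 194 = -81/8 + 194 = 1471/8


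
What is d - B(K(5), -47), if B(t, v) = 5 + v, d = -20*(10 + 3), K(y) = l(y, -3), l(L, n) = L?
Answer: -218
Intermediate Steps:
K(y) = y
d = -260 (d = -20*13 = -260)
d - B(K(5), -47) = -260 - (5 - 47) = -260 - 1*(-42) = -260 + 42 = -218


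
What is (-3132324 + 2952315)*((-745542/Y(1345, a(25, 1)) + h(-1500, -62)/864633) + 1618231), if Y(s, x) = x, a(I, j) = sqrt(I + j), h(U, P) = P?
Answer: -83954752977432483/288211 + 67102134939*sqrt(26)/13 ≈ -2.6498e+11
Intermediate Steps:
(-3132324 + 2952315)*((-745542/Y(1345, a(25, 1)) + h(-1500, -62)/864633) + 1618231) = (-3132324 + 2952315)*((-745542/sqrt(25 + 1) - 62/864633) + 1618231) = -180009*((-745542*sqrt(26)/26 - 62*1/864633) + 1618231) = -180009*((-372771*sqrt(26)/13 - 62/864633) + 1618231) = -180009*((-62/864633 - 372771*sqrt(26)/13) + 1618231) = -180009*(1399175924161/864633 - 372771*sqrt(26)/13) = -83954752977432483/288211 + 67102134939*sqrt(26)/13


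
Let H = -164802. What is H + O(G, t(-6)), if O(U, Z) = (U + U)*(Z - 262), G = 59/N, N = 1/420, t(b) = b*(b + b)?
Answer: -9581202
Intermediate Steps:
t(b) = 2*b**2 (t(b) = b*(2*b) = 2*b**2)
N = 1/420 ≈ 0.0023810
G = 24780 (G = 59/(1/420) = 59*420 = 24780)
O(U, Z) = 2*U*(-262 + Z) (O(U, Z) = (2*U)*(-262 + Z) = 2*U*(-262 + Z))
H + O(G, t(-6)) = -164802 + 2*24780*(-262 + 2*(-6)**2) = -164802 + 2*24780*(-262 + 2*36) = -164802 + 2*24780*(-262 + 72) = -164802 + 2*24780*(-190) = -164802 - 9416400 = -9581202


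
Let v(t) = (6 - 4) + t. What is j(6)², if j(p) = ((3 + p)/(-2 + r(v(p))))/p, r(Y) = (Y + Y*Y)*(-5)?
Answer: 9/524176 ≈ 1.7170e-5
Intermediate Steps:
v(t) = 2 + t
r(Y) = -5*Y - 5*Y² (r(Y) = (Y + Y²)*(-5) = -5*Y - 5*Y²)
j(p) = (3 + p)/(p*(-2 - 5*(2 + p)*(3 + p))) (j(p) = ((3 + p)/(-2 - 5*(2 + p)*(1 + (2 + p))))/p = ((3 + p)/(-2 - 5*(2 + p)*(3 + p)))/p = (3 + p)/(p*(-2 - 5*(2 + p)*(3 + p))))
j(6)² = ((-3 - 1*6)/(6*(2 + 5*(2 + 6)*(3 + 6))))² = ((-3 - 6)/(6*(2 + 5*8*9)))² = ((⅙)*(-9)/(2 + 360))² = ((⅙)*(-9)/362)² = ((⅙)*(1/362)*(-9))² = (-3/724)² = 9/524176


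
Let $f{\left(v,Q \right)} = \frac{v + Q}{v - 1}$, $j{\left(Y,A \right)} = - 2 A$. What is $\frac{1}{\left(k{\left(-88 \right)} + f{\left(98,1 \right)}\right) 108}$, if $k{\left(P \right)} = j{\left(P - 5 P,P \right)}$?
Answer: $\frac{97}{1854468} \approx 5.2306 \cdot 10^{-5}$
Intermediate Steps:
$k{\left(P \right)} = - 2 P$
$f{\left(v,Q \right)} = \frac{Q + v}{-1 + v}$
$\frac{1}{\left(k{\left(-88 \right)} + f{\left(98,1 \right)}\right) 108} = \frac{1}{\left(\left(-2\right) \left(-88\right) + \frac{1 + 98}{-1 + 98}\right) 108} = \frac{1}{176 + \frac{1}{97} \cdot 99} \cdot \frac{1}{108} = \frac{1}{176 + \frac{99}{97}} \cdot \frac{1}{108} = \frac{1}{\frac{17171}{97}} \cdot \frac{1}{108} = \frac{97}{17171} \cdot \frac{1}{108} = \frac{97}{1854468}$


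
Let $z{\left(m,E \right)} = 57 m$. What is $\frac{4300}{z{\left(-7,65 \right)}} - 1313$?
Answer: $- \frac{528187}{399} \approx -1323.8$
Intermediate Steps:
$\frac{4300}{z{\left(-7,65 \right)}} - 1313 = \frac{4300}{57 \left(-7\right)} - 1313 = \frac{4300}{-399} - 1313 = 4300 \left(- \frac{1}{399}\right) - 1313 = - \frac{4300}{399} - 1313 = - \frac{528187}{399}$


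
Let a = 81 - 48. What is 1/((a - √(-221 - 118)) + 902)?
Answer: 935/874564 + I*√339/874564 ≈ 0.0010691 + 2.1053e-5*I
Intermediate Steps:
a = 33
1/((a - √(-221 - 118)) + 902) = 1/((33 - √(-221 - 118)) + 902) = 1/((33 - √(-339)) + 902) = 1/((33 - I*√339) + 902) = 1/(935 - I*√339)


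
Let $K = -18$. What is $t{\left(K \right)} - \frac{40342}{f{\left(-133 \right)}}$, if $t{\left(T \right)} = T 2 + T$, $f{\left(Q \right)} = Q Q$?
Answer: $- \frac{995548}{17689} \approx -56.281$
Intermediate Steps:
$f{\left(Q \right)} = Q^{2}$
$t{\left(T \right)} = 3 T$ ($t{\left(T \right)} = 2 T + T = 3 T$)
$t{\left(K \right)} - \frac{40342}{f{\left(-133 \right)}} = 3 \left(-18\right) - \frac{40342}{\left(-133\right)^{2}} = -54 - \frac{40342}{17689} = - \frac{995548}{17689}$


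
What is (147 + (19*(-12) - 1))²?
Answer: 6724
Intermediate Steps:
(147 + (19*(-12) - 1))² = (147 + (-228 - 1))² = (147 - 229)² = (-82)² = 6724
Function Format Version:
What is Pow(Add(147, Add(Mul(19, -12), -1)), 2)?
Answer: 6724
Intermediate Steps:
Pow(Add(147, Add(Mul(19, -12), -1)), 2) = Pow(Add(147, Add(-228, -1)), 2) = Pow(Add(147, -229), 2) = Pow(-82, 2) = 6724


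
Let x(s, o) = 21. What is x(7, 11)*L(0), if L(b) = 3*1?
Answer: 63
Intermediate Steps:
L(b) = 3
x(7, 11)*L(0) = 21*3 = 63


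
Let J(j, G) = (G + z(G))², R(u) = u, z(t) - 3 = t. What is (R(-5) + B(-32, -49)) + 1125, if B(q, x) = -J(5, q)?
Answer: -2601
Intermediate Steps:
z(t) = 3 + t
J(j, G) = (3 + 2*G)² (J(j, G) = (G + (3 + G))² = (3 + 2*G)²)
B(q, x) = -(3 + 2*q)²
(R(-5) + B(-32, -49)) + 1125 = (-5 - (3 + 2*(-32))²) + 1125 = (-5 - (3 - 64)²) + 1125 = (-5 - 1*(-61)²) + 1125 = (-5 - 1*3721) + 1125 = (-5 - 3721) + 1125 = -3726 + 1125 = -2601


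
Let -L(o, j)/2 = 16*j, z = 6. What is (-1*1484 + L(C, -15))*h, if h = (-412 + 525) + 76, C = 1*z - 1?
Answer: -189756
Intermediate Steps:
C = 5 (C = 1*6 - 1 = 6 - 1 = 5)
L(o, j) = -32*j
h = 189 (h = 113 + 76 = 189)
(-1*1484 + L(C, -15))*h = (-1*1484 - 32*(-15))*189 = (-1484 + 480)*189 = -1004*189 = -189756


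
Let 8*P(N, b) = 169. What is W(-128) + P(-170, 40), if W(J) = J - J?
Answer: 169/8 ≈ 21.125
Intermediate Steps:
P(N, b) = 169/8 (P(N, b) = (1/8)*169 = 169/8)
W(J) = 0
W(-128) + P(-170, 40) = 0 + 169/8 = 169/8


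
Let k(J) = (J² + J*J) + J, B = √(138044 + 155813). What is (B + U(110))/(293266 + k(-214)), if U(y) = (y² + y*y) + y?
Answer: 935/14794 + √293857/384644 ≈ 0.064611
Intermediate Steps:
U(y) = y + 2*y² (U(y) = (y² + y²) + y = 2*y² + y = y + 2*y²)
B = √293857 ≈ 542.09
k(J) = J + 2*J² (k(J) = (J² + J²) + J = 2*J² + J = J + 2*J²)
(B + U(110))/(293266 + k(-214)) = (√293857 + 110*(1 + 2*110))/(293266 - 214*(1 + 2*(-214))) = (√293857 + 110*(1 + 220))/(293266 - 214*(1 - 428)) = (√293857 + 110*221)/(293266 - 214*(-427)) = (√293857 + 24310)/(293266 + 91378) = (24310 + √293857)/384644 = (24310 + √293857)*(1/384644) = 935/14794 + √293857/384644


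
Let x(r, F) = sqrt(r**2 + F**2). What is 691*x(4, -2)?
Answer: 1382*sqrt(5) ≈ 3090.2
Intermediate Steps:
x(r, F) = sqrt(F**2 + r**2)
691*x(4, -2) = 691*sqrt((-2)**2 + 4**2) = 691*sqrt(4 + 16) = 691*sqrt(20) = 691*(2*sqrt(5)) = 1382*sqrt(5)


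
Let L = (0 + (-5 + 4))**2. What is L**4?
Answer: 1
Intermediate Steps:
L = 1 (L = (0 - 1)**2 = (-1)**2 = 1)
L**4 = 1**4 = 1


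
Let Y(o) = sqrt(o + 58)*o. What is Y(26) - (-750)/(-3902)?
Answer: -375/1951 + 52*sqrt(21) ≈ 238.10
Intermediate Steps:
Y(o) = o*sqrt(58 + o) (Y(o) = sqrt(58 + o)*o = o*sqrt(58 + o))
Y(26) - (-750)/(-3902) = 26*sqrt(58 + 26) - (-750)/(-3902) = 26*sqrt(84) - (-750)*(-1)/3902 = 26*(2*sqrt(21)) - 1*375/1951 = 52*sqrt(21) - 375/1951 = -375/1951 + 52*sqrt(21)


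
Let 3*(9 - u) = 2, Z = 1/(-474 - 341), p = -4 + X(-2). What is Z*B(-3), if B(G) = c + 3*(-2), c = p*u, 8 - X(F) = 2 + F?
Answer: -82/2445 ≈ -0.033538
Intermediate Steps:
X(F) = 6 - F (X(F) = 8 - (2 + F) = 8 + (-2 - F) = 6 - F)
p = 4 (p = -4 + (6 - 1*(-2)) = -4 + (6 + 2) = -4 + 8 = 4)
Z = -1/815 (Z = 1/(-815) = -1/815 ≈ -0.0012270)
u = 25/3 (u = 9 - ⅓*2 = 9 - ⅔ = 25/3 ≈ 8.3333)
c = 100/3 (c = 4*(25/3) = 100/3 ≈ 33.333)
B(G) = 82/3 (B(G) = 100/3 + 3*(-2) = 100/3 - 6 = 82/3)
Z*B(-3) = -1/815*82/3 = -82/2445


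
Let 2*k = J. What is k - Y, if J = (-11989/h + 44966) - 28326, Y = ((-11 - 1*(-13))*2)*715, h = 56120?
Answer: 612818411/112240 ≈ 5459.9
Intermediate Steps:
Y = 2860 (Y = ((-11 + 13)*2)*715 = (2*2)*715 = 4*715 = 2860)
J = 933824811/56120 (J = (-11989/56120 + 44966) - 28326 = 2523479931/56120 - 28326 = 933824811/56120 ≈ 16640.)
k = 933824811/112240 (k = (½)*(933824811/56120) = 933824811/112240 ≈ 8319.9)
k - Y = 933824811/112240 - 1*2860 = 933824811/112240 - 2860 = 612818411/112240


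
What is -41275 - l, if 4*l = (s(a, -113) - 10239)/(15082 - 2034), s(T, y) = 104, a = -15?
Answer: -2154214665/52192 ≈ -41275.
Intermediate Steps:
l = -10135/52192 (l = ((104 - 10239)/(15082 - 2034))/4 = (-10135/13048)/4 = (-10135*1/13048)/4 = (¼)*(-10135/13048) = -10135/52192 ≈ -0.19419)
-41275 - l = -41275 - 1*(-10135/52192) = -41275 + 10135/52192 = -2154214665/52192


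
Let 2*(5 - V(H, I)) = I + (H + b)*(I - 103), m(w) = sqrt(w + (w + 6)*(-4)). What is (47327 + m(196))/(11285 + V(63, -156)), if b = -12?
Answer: 13522/5135 + 12*I*sqrt(17)/35945 ≈ 2.6333 + 0.0013765*I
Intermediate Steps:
m(w) = sqrt(-24 - 3*w) (m(w) = sqrt(w + (6 + w)*(-4)) = sqrt(w + (-24 - 4*w)) = sqrt(-24 - 3*w))
V(H, I) = 5 - I/2 - (-103 + I)*(-12 + H)/2 (V(H, I) = 5 - (I + (H - 12)*(I - 103))/2 = 5 - (I + (-12 + H)*(-103 + I))/2 = 5 - (I + (-103 + I)*(-12 + H))/2 = 5 + (-I/2 - (-103 + I)*(-12 + H)/2) = 5 - I/2 - (-103 + I)*(-12 + H)/2)
(47327 + m(196))/(11285 + V(63, -156)) = (47327 + sqrt(-24 - 3*196))/(11285 + (-613 + (11/2)*(-156) + (103/2)*63 - 1/2*63*(-156))) = (47327 + sqrt(-24 - 588))/(11285 + (-613 - 858 + 6489/2 + 4914)) = (47327 + sqrt(-612))/(11285 + 13375/2) = (47327 + 6*I*sqrt(17))/(35945/2) = (47327 + 6*I*sqrt(17))*(2/35945) = 13522/5135 + 12*I*sqrt(17)/35945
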